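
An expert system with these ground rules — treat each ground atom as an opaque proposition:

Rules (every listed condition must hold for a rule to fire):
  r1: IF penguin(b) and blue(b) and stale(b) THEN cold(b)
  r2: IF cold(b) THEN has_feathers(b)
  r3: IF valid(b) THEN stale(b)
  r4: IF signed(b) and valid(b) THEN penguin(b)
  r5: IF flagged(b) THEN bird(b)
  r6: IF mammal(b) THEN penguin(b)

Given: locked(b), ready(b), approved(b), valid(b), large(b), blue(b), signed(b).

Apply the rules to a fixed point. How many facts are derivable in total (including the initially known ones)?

Round 1 fires r3, r4, giving stale(b), penguin(b).
Round 2 fires r1, giving cold(b).
Round 3 fires r2, giving has_feathers(b).
Closure: {approved(b), blue(b), cold(b), has_feathers(b), large(b), locked(b), penguin(b), ready(b), signed(b), stale(b), valid(b)} — 11 facts.

11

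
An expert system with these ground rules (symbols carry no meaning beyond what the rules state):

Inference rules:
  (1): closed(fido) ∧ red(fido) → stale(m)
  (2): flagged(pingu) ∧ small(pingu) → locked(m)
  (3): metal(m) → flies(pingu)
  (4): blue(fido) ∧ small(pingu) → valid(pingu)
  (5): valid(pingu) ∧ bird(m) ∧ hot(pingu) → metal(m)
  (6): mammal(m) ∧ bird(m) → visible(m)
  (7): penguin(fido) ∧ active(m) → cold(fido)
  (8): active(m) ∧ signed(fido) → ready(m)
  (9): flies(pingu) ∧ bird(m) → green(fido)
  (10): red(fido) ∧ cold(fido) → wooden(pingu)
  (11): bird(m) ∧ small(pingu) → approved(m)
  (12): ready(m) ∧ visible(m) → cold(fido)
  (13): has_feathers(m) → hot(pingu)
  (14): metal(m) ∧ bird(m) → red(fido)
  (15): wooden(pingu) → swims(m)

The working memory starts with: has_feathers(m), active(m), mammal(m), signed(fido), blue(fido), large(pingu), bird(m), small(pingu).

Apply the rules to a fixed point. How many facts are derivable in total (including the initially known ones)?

Round 1: (4) [blue(fido) ∧ small(pingu) → valid(pingu)]; (6) [mammal(m) ∧ bird(m) → visible(m)]; (8) [active(m) ∧ signed(fido) → ready(m)]; (11) [bird(m) ∧ small(pingu) → approved(m)]; (13) [has_feathers(m) → hot(pingu)]. New: valid(pingu), visible(m), ready(m), approved(m), hot(pingu).
Round 2: (5) [valid(pingu) ∧ bird(m) ∧ hot(pingu) → metal(m)]; (12) [ready(m) ∧ visible(m) → cold(fido)]. New: metal(m), cold(fido).
Round 3: (3) [metal(m) → flies(pingu)]; (14) [metal(m) ∧ bird(m) → red(fido)]. New: flies(pingu), red(fido).
Round 4: (9) [flies(pingu) ∧ bird(m) → green(fido)]; (10) [red(fido) ∧ cold(fido) → wooden(pingu)]. New: green(fido), wooden(pingu).
Round 5: (15) [wooden(pingu) → swims(m)]. New: swims(m).
Closure: {active(m), approved(m), bird(m), blue(fido), cold(fido), flies(pingu), green(fido), has_feathers(m), hot(pingu), large(pingu), mammal(m), metal(m), ready(m), red(fido), signed(fido), small(pingu), swims(m), valid(pingu), visible(m), wooden(pingu)} — 20 facts.

20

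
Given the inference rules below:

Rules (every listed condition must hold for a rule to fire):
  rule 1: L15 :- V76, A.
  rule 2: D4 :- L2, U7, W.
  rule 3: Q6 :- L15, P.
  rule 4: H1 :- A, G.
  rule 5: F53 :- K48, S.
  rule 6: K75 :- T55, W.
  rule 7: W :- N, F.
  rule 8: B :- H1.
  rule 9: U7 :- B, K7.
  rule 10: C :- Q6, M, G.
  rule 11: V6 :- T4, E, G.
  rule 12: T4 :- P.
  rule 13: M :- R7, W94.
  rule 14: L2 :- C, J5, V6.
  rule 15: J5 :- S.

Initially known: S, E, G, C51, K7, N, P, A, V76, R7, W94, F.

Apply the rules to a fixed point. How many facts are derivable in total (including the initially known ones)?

Round 1: rule 1 [L15 :- V76, A.]; rule 4 [H1 :- A, G.]; rule 7 [W :- N, F.]; rule 12 [T4 :- P.]; rule 13 [M :- R7, W94.]; rule 15 [J5 :- S.]. Adds L15, H1, W, T4, M, J5.
Round 2: rule 3 [Q6 :- L15, P.]; rule 8 [B :- H1.]; rule 11 [V6 :- T4, E, G.]. Adds Q6, B, V6.
Round 3: rule 9 [U7 :- B, K7.]; rule 10 [C :- Q6, M, G.]. Adds U7, C.
Round 4: rule 14 [L2 :- C, J5, V6.]. Adds L2.
Round 5: rule 2 [D4 :- L2, U7, W.]. Adds D4.
Closure: {A, B, C, C51, D4, E, F, G, H1, J5, K7, L15, L2, M, N, P, Q6, R7, S, T4, U7, V6, V76, W, W94} — 25 facts.

25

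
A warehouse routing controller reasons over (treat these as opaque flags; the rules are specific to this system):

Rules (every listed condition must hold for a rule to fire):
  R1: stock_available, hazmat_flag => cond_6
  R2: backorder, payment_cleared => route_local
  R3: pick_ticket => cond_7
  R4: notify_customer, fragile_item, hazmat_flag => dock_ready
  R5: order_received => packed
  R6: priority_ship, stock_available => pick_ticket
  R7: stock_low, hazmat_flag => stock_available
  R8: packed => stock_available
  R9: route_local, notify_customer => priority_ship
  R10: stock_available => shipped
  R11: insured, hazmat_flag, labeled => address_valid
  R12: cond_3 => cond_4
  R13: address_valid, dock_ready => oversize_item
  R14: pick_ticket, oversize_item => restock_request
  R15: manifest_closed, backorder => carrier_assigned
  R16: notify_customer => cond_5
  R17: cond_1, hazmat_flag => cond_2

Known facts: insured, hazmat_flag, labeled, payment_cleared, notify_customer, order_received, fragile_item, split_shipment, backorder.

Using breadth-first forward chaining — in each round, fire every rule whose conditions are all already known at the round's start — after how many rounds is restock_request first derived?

4

[1] R2 [backorder, payment_cleared => route_local]; R4 [notify_customer, fragile_item, hazmat_flag => dock_ready]; R5 [order_received => packed]; R11 [insured, hazmat_flag, labeled => address_valid]; R16 [notify_customer => cond_5]. ⇒ new: route_local, dock_ready, packed, address_valid, cond_5.
[2] R8 [packed => stock_available]; R9 [route_local, notify_customer => priority_ship]; R13 [address_valid, dock_ready => oversize_item]. ⇒ new: stock_available, priority_ship, oversize_item.
[3] R1 [stock_available, hazmat_flag => cond_6]; R6 [priority_ship, stock_available => pick_ticket]; R10 [stock_available => shipped]. ⇒ new: cond_6, pick_ticket, shipped.
[4] R3 [pick_ticket => cond_7]; R14 [pick_ticket, oversize_item => restock_request]. ⇒ new: cond_7, restock_request.
restock_request first appears in round 4.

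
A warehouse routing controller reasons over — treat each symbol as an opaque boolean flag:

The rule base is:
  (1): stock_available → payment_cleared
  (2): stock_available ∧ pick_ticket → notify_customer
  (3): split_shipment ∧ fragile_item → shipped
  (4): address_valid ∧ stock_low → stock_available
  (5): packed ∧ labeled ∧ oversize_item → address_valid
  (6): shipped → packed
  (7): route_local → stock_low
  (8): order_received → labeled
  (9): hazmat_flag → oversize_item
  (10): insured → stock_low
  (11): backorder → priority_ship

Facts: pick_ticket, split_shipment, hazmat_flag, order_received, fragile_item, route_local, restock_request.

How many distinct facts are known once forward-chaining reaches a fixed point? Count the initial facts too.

16

Round 1: (3) [split_shipment ∧ fragile_item → shipped]; (7) [route_local → stock_low]; (8) [order_received → labeled]; (9) [hazmat_flag → oversize_item]. New: shipped, stock_low, labeled, oversize_item.
Round 2: (6) [shipped → packed]. New: packed.
Round 3: (5) [packed ∧ labeled ∧ oversize_item → address_valid]. New: address_valid.
Round 4: (4) [address_valid ∧ stock_low → stock_available]. New: stock_available.
Round 5: (1) [stock_available → payment_cleared]; (2) [stock_available ∧ pick_ticket → notify_customer]. New: payment_cleared, notify_customer.
Closure: {address_valid, fragile_item, hazmat_flag, labeled, notify_customer, order_received, oversize_item, packed, payment_cleared, pick_ticket, restock_request, route_local, shipped, split_shipment, stock_available, stock_low} — 16 facts.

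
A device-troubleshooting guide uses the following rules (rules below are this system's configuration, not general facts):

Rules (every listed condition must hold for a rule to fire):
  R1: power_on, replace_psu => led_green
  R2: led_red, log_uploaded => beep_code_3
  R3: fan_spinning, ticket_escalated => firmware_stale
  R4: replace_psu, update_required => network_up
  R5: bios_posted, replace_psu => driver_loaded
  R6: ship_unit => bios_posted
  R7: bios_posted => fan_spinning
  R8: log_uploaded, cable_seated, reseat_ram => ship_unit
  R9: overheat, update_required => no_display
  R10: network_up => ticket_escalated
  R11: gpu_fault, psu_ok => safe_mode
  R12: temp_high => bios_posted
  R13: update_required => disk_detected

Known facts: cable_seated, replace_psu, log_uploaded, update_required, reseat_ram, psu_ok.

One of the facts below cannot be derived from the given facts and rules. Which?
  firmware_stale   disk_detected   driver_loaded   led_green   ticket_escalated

led_green

Round 1 — R4, R8, R13, derive network_up, ship_unit, disk_detected.
Round 2 — R6, R10, derive bios_posted, ticket_escalated.
Round 3 — R5, R7, derive driver_loaded, fan_spinning.
Round 4 — R3, derive firmware_stale.
Derived: ticket_escalated (round 2), driver_loaded (round 3), disk_detected (round 1), firmware_stale (round 4). led_green never appears in any round.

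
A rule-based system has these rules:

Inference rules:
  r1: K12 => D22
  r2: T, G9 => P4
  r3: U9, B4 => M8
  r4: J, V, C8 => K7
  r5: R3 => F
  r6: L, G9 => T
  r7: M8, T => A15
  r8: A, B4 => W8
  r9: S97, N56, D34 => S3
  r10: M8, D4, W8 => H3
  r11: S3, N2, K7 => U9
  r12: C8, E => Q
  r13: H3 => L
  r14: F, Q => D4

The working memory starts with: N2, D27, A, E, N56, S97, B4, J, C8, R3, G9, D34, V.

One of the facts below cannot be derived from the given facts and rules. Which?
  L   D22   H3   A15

[1] r4 [J, V, C8 => K7]; r5 [R3 => F]; r8 [A, B4 => W8]; r9 [S97, N56, D34 => S3]; r12 [C8, E => Q]. ⇒ new: K7, F, W8, S3, Q.
[2] r11 [S3, N2, K7 => U9]; r14 [F, Q => D4]. ⇒ new: U9, D4.
[3] r3 [U9, B4 => M8]. ⇒ new: M8.
[4] r10 [M8, D4, W8 => H3]. ⇒ new: H3.
[5] r13 [H3 => L]. ⇒ new: L.
[6] r6 [L, G9 => T]. ⇒ new: T.
[7] r2 [T, G9 => P4]; r7 [M8, T => A15]. ⇒ new: P4, A15.
Derived: H3 (round 4), L (round 5), A15 (round 7). D22 never appears in any round.

D22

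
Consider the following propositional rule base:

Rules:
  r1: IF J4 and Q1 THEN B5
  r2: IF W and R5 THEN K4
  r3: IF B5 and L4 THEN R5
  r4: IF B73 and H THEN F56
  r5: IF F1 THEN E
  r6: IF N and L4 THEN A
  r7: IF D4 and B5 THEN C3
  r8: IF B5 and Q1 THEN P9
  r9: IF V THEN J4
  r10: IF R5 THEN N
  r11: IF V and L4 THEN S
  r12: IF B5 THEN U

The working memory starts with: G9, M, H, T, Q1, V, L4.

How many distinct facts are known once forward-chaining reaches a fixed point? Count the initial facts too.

15

Round 1 — r9, r11, derive J4, S.
Round 2 — r1, derive B5.
Round 3 — r3, r8, r12, derive R5, P9, U.
Round 4 — r10, derive N.
Round 5 — r6, derive A.
Closure: {A, B5, G9, H, J4, L4, M, N, P9, Q1, R5, S, T, U, V} — 15 facts.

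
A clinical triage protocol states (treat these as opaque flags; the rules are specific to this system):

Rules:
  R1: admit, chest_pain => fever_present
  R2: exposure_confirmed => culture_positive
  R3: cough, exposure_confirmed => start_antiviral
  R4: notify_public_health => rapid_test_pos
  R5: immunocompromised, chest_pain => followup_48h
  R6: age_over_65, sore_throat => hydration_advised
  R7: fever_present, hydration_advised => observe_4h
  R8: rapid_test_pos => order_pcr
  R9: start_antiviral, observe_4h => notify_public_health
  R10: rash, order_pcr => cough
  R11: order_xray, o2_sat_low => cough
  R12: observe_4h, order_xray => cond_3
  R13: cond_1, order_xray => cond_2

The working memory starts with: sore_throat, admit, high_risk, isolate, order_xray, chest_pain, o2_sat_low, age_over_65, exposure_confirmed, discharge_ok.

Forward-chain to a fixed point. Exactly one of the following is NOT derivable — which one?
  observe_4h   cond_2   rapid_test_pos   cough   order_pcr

Round 1: R1 [admit, chest_pain => fever_present]; R2 [exposure_confirmed => culture_positive]; R6 [age_over_65, sore_throat => hydration_advised]; R11 [order_xray, o2_sat_low => cough]. New: fever_present, culture_positive, hydration_advised, cough.
Round 2: R3 [cough, exposure_confirmed => start_antiviral]; R7 [fever_present, hydration_advised => observe_4h]. New: start_antiviral, observe_4h.
Round 3: R9 [start_antiviral, observe_4h => notify_public_health]; R12 [observe_4h, order_xray => cond_3]. New: notify_public_health, cond_3.
Round 4: R4 [notify_public_health => rapid_test_pos]. New: rapid_test_pos.
Round 5: R8 [rapid_test_pos => order_pcr]. New: order_pcr.
Derived: rapid_test_pos (round 4), cough (round 1), order_pcr (round 5), observe_4h (round 2). cond_2 never appears in any round.

cond_2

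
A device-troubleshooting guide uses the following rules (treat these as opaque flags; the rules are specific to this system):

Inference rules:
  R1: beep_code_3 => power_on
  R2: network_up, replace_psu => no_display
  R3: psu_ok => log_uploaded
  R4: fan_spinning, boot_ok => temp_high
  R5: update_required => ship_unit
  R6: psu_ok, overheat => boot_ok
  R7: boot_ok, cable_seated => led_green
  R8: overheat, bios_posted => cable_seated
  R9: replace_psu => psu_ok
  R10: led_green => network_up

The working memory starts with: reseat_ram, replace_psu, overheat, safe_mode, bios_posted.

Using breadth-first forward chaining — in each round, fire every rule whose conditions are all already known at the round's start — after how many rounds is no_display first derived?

5

Round 1: R8 [overheat, bios_posted => cable_seated]; R9 [replace_psu => psu_ok]. Adds cable_seated, psu_ok.
Round 2: R3 [psu_ok => log_uploaded]; R6 [psu_ok, overheat => boot_ok]. Adds log_uploaded, boot_ok.
Round 3: R7 [boot_ok, cable_seated => led_green]. Adds led_green.
Round 4: R10 [led_green => network_up]. Adds network_up.
Round 5: R2 [network_up, replace_psu => no_display]. Adds no_display.
no_display first appears in round 5.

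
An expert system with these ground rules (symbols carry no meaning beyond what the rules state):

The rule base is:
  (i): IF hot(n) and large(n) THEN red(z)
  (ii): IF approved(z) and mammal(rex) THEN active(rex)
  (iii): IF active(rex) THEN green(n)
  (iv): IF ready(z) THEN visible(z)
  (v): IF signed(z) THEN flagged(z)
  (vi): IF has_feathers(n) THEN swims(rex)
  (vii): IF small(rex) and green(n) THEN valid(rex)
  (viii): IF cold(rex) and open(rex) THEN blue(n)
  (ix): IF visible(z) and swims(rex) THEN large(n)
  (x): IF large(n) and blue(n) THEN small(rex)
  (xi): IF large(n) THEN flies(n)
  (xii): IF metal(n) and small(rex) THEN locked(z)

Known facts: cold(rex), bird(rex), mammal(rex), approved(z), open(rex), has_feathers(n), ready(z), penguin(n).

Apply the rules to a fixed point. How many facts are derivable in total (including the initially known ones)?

Round 1: (ii) [IF approved(z) and mammal(rex) THEN active(rex)]; (iv) [IF ready(z) THEN visible(z)]; (vi) [IF has_feathers(n) THEN swims(rex)]; (viii) [IF cold(rex) and open(rex) THEN blue(n)]. Adds active(rex), visible(z), swims(rex), blue(n).
Round 2: (iii) [IF active(rex) THEN green(n)]; (ix) [IF visible(z) and swims(rex) THEN large(n)]. Adds green(n), large(n).
Round 3: (x) [IF large(n) and blue(n) THEN small(rex)]; (xi) [IF large(n) THEN flies(n)]. Adds small(rex), flies(n).
Round 4: (vii) [IF small(rex) and green(n) THEN valid(rex)]. Adds valid(rex).
Closure: {active(rex), approved(z), bird(rex), blue(n), cold(rex), flies(n), green(n), has_feathers(n), large(n), mammal(rex), open(rex), penguin(n), ready(z), small(rex), swims(rex), valid(rex), visible(z)} — 17 facts.

17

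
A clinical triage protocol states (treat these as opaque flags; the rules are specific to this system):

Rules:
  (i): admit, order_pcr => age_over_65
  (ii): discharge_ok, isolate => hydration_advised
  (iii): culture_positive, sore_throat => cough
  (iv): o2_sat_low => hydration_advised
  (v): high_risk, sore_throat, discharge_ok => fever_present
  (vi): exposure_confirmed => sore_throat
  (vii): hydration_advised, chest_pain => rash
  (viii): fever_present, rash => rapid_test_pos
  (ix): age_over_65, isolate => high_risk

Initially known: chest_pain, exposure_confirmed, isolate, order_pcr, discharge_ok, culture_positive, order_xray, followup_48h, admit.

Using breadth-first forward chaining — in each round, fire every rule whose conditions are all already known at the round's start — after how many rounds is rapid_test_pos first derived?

Round 1: (i) [admit, order_pcr => age_over_65]; (ii) [discharge_ok, isolate => hydration_advised]; (vi) [exposure_confirmed => sore_throat]. New: age_over_65, hydration_advised, sore_throat.
Round 2: (iii) [culture_positive, sore_throat => cough]; (vii) [hydration_advised, chest_pain => rash]; (ix) [age_over_65, isolate => high_risk]. New: cough, rash, high_risk.
Round 3: (v) [high_risk, sore_throat, discharge_ok => fever_present]. New: fever_present.
Round 4: (viii) [fever_present, rash => rapid_test_pos]. New: rapid_test_pos.
rapid_test_pos first appears in round 4.

4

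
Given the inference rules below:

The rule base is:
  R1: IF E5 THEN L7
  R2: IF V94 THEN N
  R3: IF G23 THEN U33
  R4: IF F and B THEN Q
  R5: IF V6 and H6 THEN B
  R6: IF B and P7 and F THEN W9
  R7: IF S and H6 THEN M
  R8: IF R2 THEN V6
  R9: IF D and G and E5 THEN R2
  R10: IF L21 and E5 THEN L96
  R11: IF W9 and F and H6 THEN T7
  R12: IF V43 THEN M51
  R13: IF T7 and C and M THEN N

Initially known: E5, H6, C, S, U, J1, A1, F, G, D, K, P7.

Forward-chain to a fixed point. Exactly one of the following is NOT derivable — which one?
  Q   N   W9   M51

[1] R1 [IF E5 THEN L7]; R7 [IF S and H6 THEN M]; R9 [IF D and G and E5 THEN R2]. ⇒ new: L7, M, R2.
[2] R8 [IF R2 THEN V6]. ⇒ new: V6.
[3] R5 [IF V6 and H6 THEN B]. ⇒ new: B.
[4] R4 [IF F and B THEN Q]; R6 [IF B and P7 and F THEN W9]. ⇒ new: Q, W9.
[5] R11 [IF W9 and F and H6 THEN T7]. ⇒ new: T7.
[6] R13 [IF T7 and C and M THEN N]. ⇒ new: N.
Derived: N (round 6), W9 (round 4), Q (round 4). M51 never appears in any round.

M51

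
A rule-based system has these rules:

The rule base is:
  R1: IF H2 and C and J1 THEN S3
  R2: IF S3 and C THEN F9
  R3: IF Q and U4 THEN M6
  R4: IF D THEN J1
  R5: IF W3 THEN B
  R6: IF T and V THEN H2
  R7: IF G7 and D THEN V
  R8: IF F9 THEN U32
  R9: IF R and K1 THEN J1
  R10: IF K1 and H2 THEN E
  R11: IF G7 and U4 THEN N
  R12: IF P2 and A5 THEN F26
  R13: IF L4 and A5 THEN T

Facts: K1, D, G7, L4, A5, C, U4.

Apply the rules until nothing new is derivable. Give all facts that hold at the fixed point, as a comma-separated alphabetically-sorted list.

Round 1: R4 [IF D THEN J1]; R7 [IF G7 and D THEN V]; R11 [IF G7 and U4 THEN N]; R13 [IF L4 and A5 THEN T]. New: J1, V, N, T.
Round 2: R6 [IF T and V THEN H2]. New: H2.
Round 3: R1 [IF H2 and C and J1 THEN S3]; R10 [IF K1 and H2 THEN E]. New: S3, E.
Round 4: R2 [IF S3 and C THEN F9]. New: F9.
Round 5: R8 [IF F9 THEN U32]. New: U32.

A5, C, D, E, F9, G7, H2, J1, K1, L4, N, S3, T, U32, U4, V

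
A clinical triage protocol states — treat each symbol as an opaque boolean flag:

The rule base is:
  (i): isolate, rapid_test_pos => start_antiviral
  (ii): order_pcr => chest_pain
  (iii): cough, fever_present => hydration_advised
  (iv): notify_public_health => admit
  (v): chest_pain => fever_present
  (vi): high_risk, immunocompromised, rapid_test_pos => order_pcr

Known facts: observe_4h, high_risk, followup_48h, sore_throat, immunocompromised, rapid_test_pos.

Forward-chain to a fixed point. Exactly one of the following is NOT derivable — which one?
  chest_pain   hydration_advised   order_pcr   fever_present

Round 1: (vi) [high_risk, immunocompromised, rapid_test_pos => order_pcr]. Adds order_pcr.
Round 2: (ii) [order_pcr => chest_pain]. Adds chest_pain.
Round 3: (v) [chest_pain => fever_present]. Adds fever_present.
Derived: order_pcr (round 1), chest_pain (round 2), fever_present (round 3). hydration_advised never appears in any round.

hydration_advised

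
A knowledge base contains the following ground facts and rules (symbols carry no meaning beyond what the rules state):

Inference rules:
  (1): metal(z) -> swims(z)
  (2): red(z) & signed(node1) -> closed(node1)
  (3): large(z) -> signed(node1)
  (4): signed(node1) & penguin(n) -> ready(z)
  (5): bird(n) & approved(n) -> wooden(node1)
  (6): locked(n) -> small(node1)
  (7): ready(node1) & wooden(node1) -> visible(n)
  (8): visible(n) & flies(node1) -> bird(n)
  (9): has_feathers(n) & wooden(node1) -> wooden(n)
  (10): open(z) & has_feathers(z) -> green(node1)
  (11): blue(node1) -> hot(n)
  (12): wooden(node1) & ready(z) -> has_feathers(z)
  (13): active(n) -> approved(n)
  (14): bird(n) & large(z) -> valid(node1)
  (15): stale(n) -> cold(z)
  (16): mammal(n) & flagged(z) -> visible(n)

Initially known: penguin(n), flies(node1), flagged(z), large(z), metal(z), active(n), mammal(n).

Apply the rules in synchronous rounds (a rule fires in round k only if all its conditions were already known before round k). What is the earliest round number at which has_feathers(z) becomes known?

[1] (1) [metal(z) -> swims(z)]; (3) [large(z) -> signed(node1)]; (13) [active(n) -> approved(n)]; (16) [mammal(n) & flagged(z) -> visible(n)]. ⇒ new: swims(z), signed(node1), approved(n), visible(n).
[2] (4) [signed(node1) & penguin(n) -> ready(z)]; (8) [visible(n) & flies(node1) -> bird(n)]. ⇒ new: ready(z), bird(n).
[3] (5) [bird(n) & approved(n) -> wooden(node1)]; (14) [bird(n) & large(z) -> valid(node1)]. ⇒ new: wooden(node1), valid(node1).
[4] (12) [wooden(node1) & ready(z) -> has_feathers(z)]. ⇒ new: has_feathers(z).
has_feathers(z) first appears in round 4.

4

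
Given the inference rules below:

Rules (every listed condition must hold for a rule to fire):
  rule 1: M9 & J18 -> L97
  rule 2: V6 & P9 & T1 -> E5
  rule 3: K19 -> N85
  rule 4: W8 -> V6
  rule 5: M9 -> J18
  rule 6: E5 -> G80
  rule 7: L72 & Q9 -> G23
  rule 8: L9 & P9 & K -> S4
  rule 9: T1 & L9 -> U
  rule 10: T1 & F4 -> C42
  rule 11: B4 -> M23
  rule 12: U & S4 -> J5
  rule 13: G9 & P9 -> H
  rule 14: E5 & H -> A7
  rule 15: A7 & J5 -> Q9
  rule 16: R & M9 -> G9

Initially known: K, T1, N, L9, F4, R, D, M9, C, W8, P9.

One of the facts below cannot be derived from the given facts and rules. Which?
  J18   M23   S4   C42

M23

[1] rule 4 [W8 -> V6]; rule 5 [M9 -> J18]; rule 8 [L9 & P9 & K -> S4]; rule 9 [T1 & L9 -> U]; rule 10 [T1 & F4 -> C42]; rule 16 [R & M9 -> G9]. ⇒ new: V6, J18, S4, U, C42, G9.
[2] rule 1 [M9 & J18 -> L97]; rule 2 [V6 & P9 & T1 -> E5]; rule 12 [U & S4 -> J5]; rule 13 [G9 & P9 -> H]. ⇒ new: L97, E5, J5, H.
[3] rule 6 [E5 -> G80]; rule 14 [E5 & H -> A7]. ⇒ new: G80, A7.
[4] rule 15 [A7 & J5 -> Q9]. ⇒ new: Q9.
Derived: C42 (round 1), S4 (round 1), J18 (round 1). M23 never appears in any round.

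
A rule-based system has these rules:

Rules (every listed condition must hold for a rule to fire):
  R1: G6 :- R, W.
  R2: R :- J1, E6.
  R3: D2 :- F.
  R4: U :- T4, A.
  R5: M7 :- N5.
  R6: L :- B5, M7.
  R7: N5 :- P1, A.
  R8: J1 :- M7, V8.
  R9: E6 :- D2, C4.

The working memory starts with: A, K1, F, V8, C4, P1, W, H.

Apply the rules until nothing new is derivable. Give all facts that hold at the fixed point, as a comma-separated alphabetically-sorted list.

Round 1: R3 [D2 :- F.]; R7 [N5 :- P1, A.]. New: D2, N5.
Round 2: R5 [M7 :- N5.]; R9 [E6 :- D2, C4.]. New: M7, E6.
Round 3: R8 [J1 :- M7, V8.]. New: J1.
Round 4: R2 [R :- J1, E6.]. New: R.
Round 5: R1 [G6 :- R, W.]. New: G6.

A, C4, D2, E6, F, G6, H, J1, K1, M7, N5, P1, R, V8, W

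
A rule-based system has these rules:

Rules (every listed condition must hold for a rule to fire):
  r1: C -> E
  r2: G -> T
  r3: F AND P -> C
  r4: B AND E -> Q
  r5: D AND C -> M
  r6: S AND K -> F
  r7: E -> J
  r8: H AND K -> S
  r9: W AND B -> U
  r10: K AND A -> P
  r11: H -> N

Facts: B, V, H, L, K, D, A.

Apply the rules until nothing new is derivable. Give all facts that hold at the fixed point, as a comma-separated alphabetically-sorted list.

A, B, C, D, E, F, H, J, K, L, M, N, P, Q, S, V

Round 1: r8 [H AND K -> S]; r10 [K AND A -> P]; r11 [H -> N]. New: S, P, N.
Round 2: r6 [S AND K -> F]. New: F.
Round 3: r3 [F AND P -> C]. New: C.
Round 4: r1 [C -> E]; r5 [D AND C -> M]. New: E, M.
Round 5: r4 [B AND E -> Q]; r7 [E -> J]. New: Q, J.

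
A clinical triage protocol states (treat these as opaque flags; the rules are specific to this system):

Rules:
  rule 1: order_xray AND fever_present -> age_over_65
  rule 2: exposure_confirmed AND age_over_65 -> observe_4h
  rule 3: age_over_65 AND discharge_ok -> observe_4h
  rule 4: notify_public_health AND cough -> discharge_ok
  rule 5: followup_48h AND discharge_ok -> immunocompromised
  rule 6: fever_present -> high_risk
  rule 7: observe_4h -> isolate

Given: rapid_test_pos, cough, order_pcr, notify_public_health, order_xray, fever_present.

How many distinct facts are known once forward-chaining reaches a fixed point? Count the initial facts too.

11

Round 1 — rule 1, rule 4, rule 6, derive age_over_65, discharge_ok, high_risk.
Round 2 — rule 3, derive observe_4h.
Round 3 — rule 7, derive isolate.
Closure: {age_over_65, cough, discharge_ok, fever_present, high_risk, isolate, notify_public_health, observe_4h, order_pcr, order_xray, rapid_test_pos} — 11 facts.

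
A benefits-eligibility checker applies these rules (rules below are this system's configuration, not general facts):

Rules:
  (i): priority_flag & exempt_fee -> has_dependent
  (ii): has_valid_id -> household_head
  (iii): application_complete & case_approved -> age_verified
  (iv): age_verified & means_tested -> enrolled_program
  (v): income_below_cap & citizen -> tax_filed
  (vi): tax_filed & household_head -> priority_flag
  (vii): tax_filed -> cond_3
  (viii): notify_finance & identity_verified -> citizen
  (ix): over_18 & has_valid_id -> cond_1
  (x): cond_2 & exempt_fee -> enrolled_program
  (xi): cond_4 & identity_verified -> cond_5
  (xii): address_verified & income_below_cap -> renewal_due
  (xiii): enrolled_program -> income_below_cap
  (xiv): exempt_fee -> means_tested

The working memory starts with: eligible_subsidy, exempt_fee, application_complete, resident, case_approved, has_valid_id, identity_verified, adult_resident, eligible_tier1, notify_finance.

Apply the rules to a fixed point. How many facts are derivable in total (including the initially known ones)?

20

Round 1 — (ii), (iii), (viii), (xiv), derive household_head, age_verified, citizen, means_tested.
Round 2 — (iv), derive enrolled_program.
Round 3 — (xiii), derive income_below_cap.
Round 4 — (v), derive tax_filed.
Round 5 — (vi), (vii), derive priority_flag, cond_3.
Round 6 — (i), derive has_dependent.
Closure: {adult_resident, age_verified, application_complete, case_approved, citizen, cond_3, eligible_subsidy, eligible_tier1, enrolled_program, exempt_fee, has_dependent, has_valid_id, household_head, identity_verified, income_below_cap, means_tested, notify_finance, priority_flag, resident, tax_filed} — 20 facts.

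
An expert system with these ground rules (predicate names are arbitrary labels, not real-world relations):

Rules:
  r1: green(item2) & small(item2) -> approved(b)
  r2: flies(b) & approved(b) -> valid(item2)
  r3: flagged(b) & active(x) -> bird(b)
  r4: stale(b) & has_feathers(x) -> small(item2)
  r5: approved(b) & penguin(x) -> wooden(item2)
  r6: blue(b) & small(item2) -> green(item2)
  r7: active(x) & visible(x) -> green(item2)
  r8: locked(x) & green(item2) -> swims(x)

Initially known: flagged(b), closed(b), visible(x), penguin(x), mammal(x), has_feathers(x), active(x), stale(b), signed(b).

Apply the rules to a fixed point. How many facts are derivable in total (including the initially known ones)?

Round 1: r3 [flagged(b) & active(x) -> bird(b)]; r4 [stale(b) & has_feathers(x) -> small(item2)]; r7 [active(x) & visible(x) -> green(item2)]. New: bird(b), small(item2), green(item2).
Round 2: r1 [green(item2) & small(item2) -> approved(b)]. New: approved(b).
Round 3: r5 [approved(b) & penguin(x) -> wooden(item2)]. New: wooden(item2).
Closure: {active(x), approved(b), bird(b), closed(b), flagged(b), green(item2), has_feathers(x), mammal(x), penguin(x), signed(b), small(item2), stale(b), visible(x), wooden(item2)} — 14 facts.

14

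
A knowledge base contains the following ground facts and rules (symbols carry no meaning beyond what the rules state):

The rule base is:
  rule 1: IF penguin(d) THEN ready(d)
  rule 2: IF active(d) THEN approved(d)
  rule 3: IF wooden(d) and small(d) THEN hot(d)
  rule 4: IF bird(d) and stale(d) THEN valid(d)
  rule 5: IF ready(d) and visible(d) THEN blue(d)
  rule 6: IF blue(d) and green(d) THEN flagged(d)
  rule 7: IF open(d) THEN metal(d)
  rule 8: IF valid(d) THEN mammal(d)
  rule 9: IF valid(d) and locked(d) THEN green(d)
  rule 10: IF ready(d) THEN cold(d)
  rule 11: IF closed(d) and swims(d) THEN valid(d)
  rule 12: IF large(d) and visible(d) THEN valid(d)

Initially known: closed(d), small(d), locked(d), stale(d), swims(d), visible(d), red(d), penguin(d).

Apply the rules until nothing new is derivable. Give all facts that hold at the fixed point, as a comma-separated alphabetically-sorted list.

Round 1 — rule 1, rule 11, derive ready(d), valid(d).
Round 2 — rule 5, rule 8, rule 9, rule 10, derive blue(d), mammal(d), green(d), cold(d).
Round 3 — rule 6, derive flagged(d).

blue(d), closed(d), cold(d), flagged(d), green(d), locked(d), mammal(d), penguin(d), ready(d), red(d), small(d), stale(d), swims(d), valid(d), visible(d)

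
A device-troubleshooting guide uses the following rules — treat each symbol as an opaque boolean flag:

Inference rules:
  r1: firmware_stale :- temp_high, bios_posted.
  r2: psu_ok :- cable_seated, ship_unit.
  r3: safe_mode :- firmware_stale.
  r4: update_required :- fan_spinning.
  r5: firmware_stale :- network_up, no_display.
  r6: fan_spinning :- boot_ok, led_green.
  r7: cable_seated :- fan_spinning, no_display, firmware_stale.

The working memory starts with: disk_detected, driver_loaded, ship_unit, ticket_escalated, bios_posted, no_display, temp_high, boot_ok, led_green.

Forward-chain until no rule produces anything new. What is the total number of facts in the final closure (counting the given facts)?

[1] r1 [firmware_stale :- temp_high, bios_posted.]; r6 [fan_spinning :- boot_ok, led_green.]. ⇒ new: firmware_stale, fan_spinning.
[2] r3 [safe_mode :- firmware_stale.]; r4 [update_required :- fan_spinning.]; r7 [cable_seated :- fan_spinning, no_display, firmware_stale.]. ⇒ new: safe_mode, update_required, cable_seated.
[3] r2 [psu_ok :- cable_seated, ship_unit.]. ⇒ new: psu_ok.
Closure: {bios_posted, boot_ok, cable_seated, disk_detected, driver_loaded, fan_spinning, firmware_stale, led_green, no_display, psu_ok, safe_mode, ship_unit, temp_high, ticket_escalated, update_required} — 15 facts.

15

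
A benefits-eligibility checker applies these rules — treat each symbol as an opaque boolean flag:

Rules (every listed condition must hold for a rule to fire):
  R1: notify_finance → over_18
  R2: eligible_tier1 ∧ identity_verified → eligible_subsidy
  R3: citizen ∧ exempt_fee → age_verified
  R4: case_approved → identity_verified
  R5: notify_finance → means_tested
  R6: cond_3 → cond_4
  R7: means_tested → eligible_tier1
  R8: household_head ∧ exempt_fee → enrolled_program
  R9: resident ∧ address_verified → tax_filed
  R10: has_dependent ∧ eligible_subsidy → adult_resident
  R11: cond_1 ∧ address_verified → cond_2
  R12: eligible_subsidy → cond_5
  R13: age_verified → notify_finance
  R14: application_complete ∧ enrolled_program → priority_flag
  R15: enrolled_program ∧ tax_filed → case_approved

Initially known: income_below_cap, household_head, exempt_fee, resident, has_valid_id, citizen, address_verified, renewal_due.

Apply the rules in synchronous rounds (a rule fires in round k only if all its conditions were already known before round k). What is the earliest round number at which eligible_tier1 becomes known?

4

Round 1 — R3, R8, R9, derive age_verified, enrolled_program, tax_filed.
Round 2 — R13, R15, derive notify_finance, case_approved.
Round 3 — R1, R4, R5, derive over_18, identity_verified, means_tested.
Round 4 — R7, derive eligible_tier1.
eligible_tier1 first appears in round 4.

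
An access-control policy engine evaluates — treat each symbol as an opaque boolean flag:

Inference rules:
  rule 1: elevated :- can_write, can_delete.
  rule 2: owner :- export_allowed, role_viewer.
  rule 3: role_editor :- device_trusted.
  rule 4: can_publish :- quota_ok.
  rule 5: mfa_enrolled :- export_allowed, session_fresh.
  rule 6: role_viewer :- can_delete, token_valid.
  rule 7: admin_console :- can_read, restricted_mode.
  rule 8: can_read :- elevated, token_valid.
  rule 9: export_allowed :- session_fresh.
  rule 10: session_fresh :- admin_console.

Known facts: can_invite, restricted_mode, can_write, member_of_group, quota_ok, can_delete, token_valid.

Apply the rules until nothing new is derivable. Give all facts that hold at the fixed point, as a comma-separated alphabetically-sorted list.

admin_console, can_delete, can_invite, can_publish, can_read, can_write, elevated, export_allowed, member_of_group, mfa_enrolled, owner, quota_ok, restricted_mode, role_viewer, session_fresh, token_valid

[1] rule 1 [elevated :- can_write, can_delete.]; rule 4 [can_publish :- quota_ok.]; rule 6 [role_viewer :- can_delete, token_valid.]. ⇒ new: elevated, can_publish, role_viewer.
[2] rule 8 [can_read :- elevated, token_valid.]. ⇒ new: can_read.
[3] rule 7 [admin_console :- can_read, restricted_mode.]. ⇒ new: admin_console.
[4] rule 10 [session_fresh :- admin_console.]. ⇒ new: session_fresh.
[5] rule 9 [export_allowed :- session_fresh.]. ⇒ new: export_allowed.
[6] rule 2 [owner :- export_allowed, role_viewer.]; rule 5 [mfa_enrolled :- export_allowed, session_fresh.]. ⇒ new: owner, mfa_enrolled.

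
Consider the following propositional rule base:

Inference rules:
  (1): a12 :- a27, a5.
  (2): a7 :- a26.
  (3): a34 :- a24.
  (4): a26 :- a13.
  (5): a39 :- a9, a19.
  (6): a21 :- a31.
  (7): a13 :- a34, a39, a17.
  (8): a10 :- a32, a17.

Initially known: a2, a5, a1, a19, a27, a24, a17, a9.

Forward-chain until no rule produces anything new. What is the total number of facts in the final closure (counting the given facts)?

14

Round 1 — (1), (3), (5), derive a12, a34, a39.
Round 2 — (7), derive a13.
Round 3 — (4), derive a26.
Round 4 — (2), derive a7.
Closure: {a1, a12, a13, a17, a19, a2, a24, a26, a27, a34, a39, a5, a7, a9} — 14 facts.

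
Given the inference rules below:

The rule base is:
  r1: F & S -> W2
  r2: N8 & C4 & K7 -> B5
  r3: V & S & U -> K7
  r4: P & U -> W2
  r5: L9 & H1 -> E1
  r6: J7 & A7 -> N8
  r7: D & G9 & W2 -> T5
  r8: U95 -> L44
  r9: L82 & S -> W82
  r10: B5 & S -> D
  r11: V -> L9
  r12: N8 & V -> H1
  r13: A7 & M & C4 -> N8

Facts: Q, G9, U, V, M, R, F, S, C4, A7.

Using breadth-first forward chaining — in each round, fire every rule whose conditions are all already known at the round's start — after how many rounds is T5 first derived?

Round 1 — r1, r3, r11, r13, derive W2, K7, L9, N8.
Round 2 — r2, r12, derive B5, H1.
Round 3 — r5, r10, derive E1, D.
Round 4 — r7, derive T5.
T5 first appears in round 4.

4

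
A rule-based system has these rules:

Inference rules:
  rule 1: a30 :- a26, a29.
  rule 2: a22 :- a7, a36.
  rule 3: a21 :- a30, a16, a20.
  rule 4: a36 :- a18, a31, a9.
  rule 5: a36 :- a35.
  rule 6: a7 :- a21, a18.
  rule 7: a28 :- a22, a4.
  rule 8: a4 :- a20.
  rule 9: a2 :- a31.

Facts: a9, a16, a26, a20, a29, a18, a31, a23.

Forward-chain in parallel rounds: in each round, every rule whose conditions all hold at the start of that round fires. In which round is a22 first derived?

Round 1 fires rule 1, rule 4, rule 8, rule 9, giving a30, a36, a4, a2.
Round 2 fires rule 3, giving a21.
Round 3 fires rule 6, giving a7.
Round 4 fires rule 2, giving a22.
a22 first appears in round 4.

4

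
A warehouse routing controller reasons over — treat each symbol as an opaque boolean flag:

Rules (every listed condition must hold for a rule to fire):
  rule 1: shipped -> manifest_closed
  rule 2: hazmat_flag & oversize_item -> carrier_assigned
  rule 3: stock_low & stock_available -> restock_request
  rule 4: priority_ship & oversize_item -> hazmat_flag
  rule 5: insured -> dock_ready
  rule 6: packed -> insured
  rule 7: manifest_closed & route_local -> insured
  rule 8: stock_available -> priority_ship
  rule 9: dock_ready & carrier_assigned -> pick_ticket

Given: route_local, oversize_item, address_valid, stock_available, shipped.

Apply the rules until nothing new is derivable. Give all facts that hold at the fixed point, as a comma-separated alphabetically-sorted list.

Round 1: rule 1 [shipped -> manifest_closed]; rule 8 [stock_available -> priority_ship]. New: manifest_closed, priority_ship.
Round 2: rule 4 [priority_ship & oversize_item -> hazmat_flag]; rule 7 [manifest_closed & route_local -> insured]. New: hazmat_flag, insured.
Round 3: rule 2 [hazmat_flag & oversize_item -> carrier_assigned]; rule 5 [insured -> dock_ready]. New: carrier_assigned, dock_ready.
Round 4: rule 9 [dock_ready & carrier_assigned -> pick_ticket]. New: pick_ticket.

address_valid, carrier_assigned, dock_ready, hazmat_flag, insured, manifest_closed, oversize_item, pick_ticket, priority_ship, route_local, shipped, stock_available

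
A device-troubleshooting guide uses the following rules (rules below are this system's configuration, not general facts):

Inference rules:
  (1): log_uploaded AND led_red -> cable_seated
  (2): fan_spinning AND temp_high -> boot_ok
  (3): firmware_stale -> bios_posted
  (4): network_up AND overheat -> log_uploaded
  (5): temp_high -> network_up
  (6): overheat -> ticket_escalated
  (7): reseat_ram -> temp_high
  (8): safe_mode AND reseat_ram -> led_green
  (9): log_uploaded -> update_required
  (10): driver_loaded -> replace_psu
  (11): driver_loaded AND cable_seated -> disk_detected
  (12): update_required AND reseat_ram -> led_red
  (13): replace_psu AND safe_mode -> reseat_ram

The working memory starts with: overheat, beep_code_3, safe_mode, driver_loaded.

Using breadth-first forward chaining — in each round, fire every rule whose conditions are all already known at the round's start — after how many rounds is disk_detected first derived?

9

Round 1 fires (6), (10), giving ticket_escalated, replace_psu.
Round 2 fires (13), giving reseat_ram.
Round 3 fires (7), (8), giving temp_high, led_green.
Round 4 fires (5), giving network_up.
Round 5 fires (4), giving log_uploaded.
Round 6 fires (9), giving update_required.
Round 7 fires (12), giving led_red.
Round 8 fires (1), giving cable_seated.
Round 9 fires (11), giving disk_detected.
disk_detected first appears in round 9.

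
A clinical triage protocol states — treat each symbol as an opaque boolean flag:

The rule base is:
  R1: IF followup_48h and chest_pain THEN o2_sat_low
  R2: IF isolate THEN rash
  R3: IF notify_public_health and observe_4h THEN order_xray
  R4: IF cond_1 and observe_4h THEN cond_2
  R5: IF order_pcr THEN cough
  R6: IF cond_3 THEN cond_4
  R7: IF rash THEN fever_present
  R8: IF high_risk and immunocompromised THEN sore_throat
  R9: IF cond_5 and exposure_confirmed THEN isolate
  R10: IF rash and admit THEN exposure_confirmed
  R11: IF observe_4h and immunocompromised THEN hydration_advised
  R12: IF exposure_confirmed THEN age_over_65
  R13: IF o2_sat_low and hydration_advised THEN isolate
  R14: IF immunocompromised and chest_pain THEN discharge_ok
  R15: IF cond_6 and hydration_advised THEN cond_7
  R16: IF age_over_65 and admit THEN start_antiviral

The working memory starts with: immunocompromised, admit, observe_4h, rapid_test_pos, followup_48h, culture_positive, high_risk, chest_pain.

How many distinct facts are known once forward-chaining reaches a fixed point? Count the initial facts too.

18

Round 1: R1 [IF followup_48h and chest_pain THEN o2_sat_low]; R8 [IF high_risk and immunocompromised THEN sore_throat]; R11 [IF observe_4h and immunocompromised THEN hydration_advised]; R14 [IF immunocompromised and chest_pain THEN discharge_ok]. New: o2_sat_low, sore_throat, hydration_advised, discharge_ok.
Round 2: R13 [IF o2_sat_low and hydration_advised THEN isolate]. New: isolate.
Round 3: R2 [IF isolate THEN rash]. New: rash.
Round 4: R7 [IF rash THEN fever_present]; R10 [IF rash and admit THEN exposure_confirmed]. New: fever_present, exposure_confirmed.
Round 5: R12 [IF exposure_confirmed THEN age_over_65]. New: age_over_65.
Round 6: R16 [IF age_over_65 and admit THEN start_antiviral]. New: start_antiviral.
Closure: {admit, age_over_65, chest_pain, culture_positive, discharge_ok, exposure_confirmed, fever_present, followup_48h, high_risk, hydration_advised, immunocompromised, isolate, o2_sat_low, observe_4h, rapid_test_pos, rash, sore_throat, start_antiviral} — 18 facts.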